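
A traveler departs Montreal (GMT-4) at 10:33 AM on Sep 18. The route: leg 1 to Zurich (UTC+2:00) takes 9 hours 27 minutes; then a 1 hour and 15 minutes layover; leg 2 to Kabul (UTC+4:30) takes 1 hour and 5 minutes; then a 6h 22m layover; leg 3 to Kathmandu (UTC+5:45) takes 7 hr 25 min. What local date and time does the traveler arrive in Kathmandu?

9:52 PM on September 19

Convert departure to UTC: 10:33 AM + 4:00 = 2:33 PM UTC on Sep 18.
Add 9 hours and 27 minutes leg 1 → 12:00 AM UTC (Sep 19).
Add 1 hour and 15 minutes layover in Zurich → 1:15 AM UTC.
Add 1 hour 5 minutes leg 2 → 2:20 AM UTC.
Add 6 hours and 22 minutes layover in Kabul → 8:42 AM UTC.
Add 7 hours and 25 minutes leg 3 → 4:07 PM UTC.
Kathmandu is UTC+5:45, so local arrival = 4:07 PM + 5:45 = 9:52 PM on Sep 19.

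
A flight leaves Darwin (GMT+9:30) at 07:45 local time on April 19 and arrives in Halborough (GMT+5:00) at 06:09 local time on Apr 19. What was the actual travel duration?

Halborough is 4:30 behind Darwin.
Clock-face elapsed time (ignoring zones) is −1 hour 36 minutes.
Actual elapsed = −1 hour 36 minutes + 4:30 = 2 hours 54 minutes.

2 hours 54 minutes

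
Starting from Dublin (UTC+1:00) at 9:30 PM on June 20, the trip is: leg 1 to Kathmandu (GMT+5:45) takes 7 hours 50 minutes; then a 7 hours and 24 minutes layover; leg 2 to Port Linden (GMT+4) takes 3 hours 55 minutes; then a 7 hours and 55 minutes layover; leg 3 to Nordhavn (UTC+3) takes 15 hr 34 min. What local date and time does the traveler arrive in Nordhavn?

6:08 PM on June 22

Convert departure to UTC: 9:30 PM − 1:00 = 8:30 PM UTC on Jun 20.
Add 7 hours 50 minutes leg 1 → 4:20 AM UTC (Jun 21).
Add 7 hours and 24 minutes layover in Kathmandu → 11:44 AM UTC.
Add 3 hours and 55 minutes leg 2 → 3:39 PM UTC.
Add 7 hours 55 minutes layover in Port Linden → 11:34 PM UTC.
Add 15 hours 34 minutes leg 3 → 3:08 PM UTC (Jun 22).
Nordhavn is UTC+3:00, so local arrival = 3:08 PM + 3:00 = 6:08 PM on Jun 22.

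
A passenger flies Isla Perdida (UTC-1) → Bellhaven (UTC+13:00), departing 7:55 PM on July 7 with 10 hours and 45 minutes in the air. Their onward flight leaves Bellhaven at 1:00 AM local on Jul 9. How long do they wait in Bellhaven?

Convert departure to UTC: 7:55 PM + 1:00 = 8:55 PM UTC on Jul 7.
Add 10 hours 45 minutes flight time → 7:40 AM UTC (Jul 8).
Bellhaven is UTC+13:00, so local arrival = 7:40 AM + 13:00 = 8:40 PM on Jul 8.
Layover = 1:00 AM − 8:40 PM (+1 day) = 4 hours 20 minutes.

4 hours 20 minutes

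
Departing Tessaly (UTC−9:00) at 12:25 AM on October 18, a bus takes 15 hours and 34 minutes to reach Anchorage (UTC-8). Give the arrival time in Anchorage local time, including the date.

4:59 PM on Oct 18

Convert departure to UTC: 12:25 AM + 9:00 = 9:25 AM UTC on Oct 18.
Add 15 hours and 34 minutes travel time → 12:59 AM UTC (Oct 19).
Anchorage is UTC−8:00, so local arrival = 12:59 AM − 8:00 = 4:59 PM on Oct 18.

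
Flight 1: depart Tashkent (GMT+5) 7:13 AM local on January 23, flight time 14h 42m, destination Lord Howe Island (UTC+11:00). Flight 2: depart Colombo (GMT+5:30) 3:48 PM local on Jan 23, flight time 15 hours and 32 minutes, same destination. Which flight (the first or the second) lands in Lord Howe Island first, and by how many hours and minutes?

Flight 1 in UTC: 7:13 AM − 5:00 = 2:13 AM on Jan 23.
+14 hours 42 minutes → arrive 4:55 PM UTC on Jan 23.
Flight 2 in UTC: 3:48 PM − 5:30 = 10:18 AM on Jan 23.
+15 hours and 32 minutes → arrive 1:50 AM UTC on Jan 24.
Flight 1 lands earlier by 8 hours 55 minutes.

the first, by 8 hours 55 minutes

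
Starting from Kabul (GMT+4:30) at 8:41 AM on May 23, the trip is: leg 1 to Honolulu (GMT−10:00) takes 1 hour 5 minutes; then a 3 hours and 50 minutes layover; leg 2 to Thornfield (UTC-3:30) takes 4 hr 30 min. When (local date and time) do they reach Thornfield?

10:06 AM on May 23

Convert departure to UTC: 8:41 AM − 4:30 = 4:11 AM UTC on May 23.
Add 1 hour 5 minutes leg 1 → 5:16 AM UTC.
Add 3 hours and 50 minutes layover in Honolulu → 9:06 AM UTC.
Add 4 hours 30 minutes leg 2 → 1:36 PM UTC.
Thornfield is UTC−3:30, so local arrival = 1:36 PM − 3:30 = 10:06 AM on May 23.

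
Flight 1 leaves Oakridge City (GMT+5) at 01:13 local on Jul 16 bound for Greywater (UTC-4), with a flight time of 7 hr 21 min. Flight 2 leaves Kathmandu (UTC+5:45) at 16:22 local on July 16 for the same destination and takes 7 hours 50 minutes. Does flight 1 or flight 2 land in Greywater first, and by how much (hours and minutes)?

Flight 1 in UTC: 01:13 − 5:00 = 20:13 on Jul 15.
+7 hours 21 minutes → arrive 03:34 UTC on Jul 16.
Flight 2 in UTC: 16:22 − 5:45 = 10:37 on Jul 16.
+7 hours 50 minutes → arrive 18:27 UTC on Jul 16.
Flight 1 lands earlier by 14 hours 53 minutes.

the first, by 14 hours 53 minutes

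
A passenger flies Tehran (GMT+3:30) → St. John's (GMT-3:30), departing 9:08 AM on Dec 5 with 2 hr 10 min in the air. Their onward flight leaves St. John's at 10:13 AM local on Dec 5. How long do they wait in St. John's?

5 hours 55 minutes

Convert departure to UTC: 9:08 AM − 3:30 = 5:38 AM UTC on Dec 5.
Add 2 hours and 10 minutes flight time → 7:48 AM UTC.
St. John's is UTC−3:30, so local arrival = 7:48 AM − 3:30 = 4:18 AM on Dec 5.
Layover = 10:13 AM − 4:18 AM = 5 hours 55 minutes.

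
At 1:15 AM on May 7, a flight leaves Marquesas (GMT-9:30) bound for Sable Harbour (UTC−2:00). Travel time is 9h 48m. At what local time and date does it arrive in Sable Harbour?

6:33 PM on May 7

Sable Harbour is 7:30 ahead of Marquesas.
After 9 hours and 48 minutes it is 11:03 AM in Marquesas.
Shift by the zone difference: 11:03 AM + 7:30 = 6:33 PM on May 7 in Sable Harbour.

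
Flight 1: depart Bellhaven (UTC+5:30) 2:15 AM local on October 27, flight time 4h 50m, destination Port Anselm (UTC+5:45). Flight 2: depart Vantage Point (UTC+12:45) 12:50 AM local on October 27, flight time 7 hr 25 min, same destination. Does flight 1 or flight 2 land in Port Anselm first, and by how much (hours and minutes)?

the second, by 6 hours 5 minutes

Flight 1 in UTC: 2:15 AM − 5:30 = 8:45 PM on Oct 26.
+4 hours 50 minutes → arrive 1:35 AM UTC on Oct 27.
Flight 2 in UTC: 12:50 AM − 12:45 = 12:05 PM on Oct 26.
+7 hours and 25 minutes → arrive 7:30 PM UTC on Oct 26.
Flight 2 lands earlier by 6 hours 5 minutes.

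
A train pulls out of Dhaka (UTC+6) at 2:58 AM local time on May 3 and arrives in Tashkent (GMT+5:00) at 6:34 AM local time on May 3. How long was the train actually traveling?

Tashkent is 1:00 behind Dhaka.
Clock-face elapsed time (ignoring zones) is 3 hours 36 minutes.
Actual elapsed = 3 hours 36 minutes + 1:00 = 4 hours 36 minutes.

4 hours 36 minutes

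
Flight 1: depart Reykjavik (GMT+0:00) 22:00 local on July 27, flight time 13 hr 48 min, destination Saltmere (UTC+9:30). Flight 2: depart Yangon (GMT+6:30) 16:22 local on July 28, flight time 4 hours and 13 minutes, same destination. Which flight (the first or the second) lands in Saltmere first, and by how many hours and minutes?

the first, by 2 hours 17 minutes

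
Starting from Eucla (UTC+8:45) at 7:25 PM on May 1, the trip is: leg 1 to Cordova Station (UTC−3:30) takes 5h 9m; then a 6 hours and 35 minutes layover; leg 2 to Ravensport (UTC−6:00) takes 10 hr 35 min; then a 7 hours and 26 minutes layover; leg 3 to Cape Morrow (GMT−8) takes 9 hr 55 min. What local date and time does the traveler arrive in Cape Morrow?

Convert departure to UTC: 7:25 PM − 8:45 = 10:40 AM UTC on May 1.
Add 5 hours and 9 minutes leg 1 → 3:49 PM UTC.
Add 6 hours and 35 minutes layover in Cordova Station → 10:24 PM UTC.
Add 10 hours and 35 minutes leg 2 → 8:59 AM UTC (May 2).
Add 7 hours 26 minutes layover in Ravensport → 4:25 PM UTC.
Add 9 hours and 55 minutes leg 3 → 2:20 AM UTC (May 3).
Cape Morrow is UTC−8:00, so local arrival = 2:20 AM − 8:00 = 6:20 PM on May 2.

6:20 PM on May 2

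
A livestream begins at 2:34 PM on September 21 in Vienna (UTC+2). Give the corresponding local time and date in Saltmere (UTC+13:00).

Saltmere is 11:00 ahead of Vienna.
Shift by the zone difference: 2:34 PM + 11:00 = 1:34 AM on Sep 22 in Saltmere.

1:34 AM on September 22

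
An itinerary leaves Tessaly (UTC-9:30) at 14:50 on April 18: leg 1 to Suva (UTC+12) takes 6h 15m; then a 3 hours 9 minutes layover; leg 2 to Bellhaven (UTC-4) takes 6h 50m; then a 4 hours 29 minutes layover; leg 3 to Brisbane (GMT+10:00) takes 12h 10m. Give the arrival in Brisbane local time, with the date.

19:13 on Apr 20

Convert departure to UTC: 14:50 + 9:30 = 00:20 UTC on Apr 19.
Add 6 hours and 15 minutes leg 1 → 06:35 UTC.
Add 3 hours and 9 minutes layover in Suva → 09:44 UTC.
Add 6 hours and 50 minutes leg 2 → 16:34 UTC.
Add 4 hours 29 minutes layover in Bellhaven → 21:03 UTC.
Add 12 hours and 10 minutes leg 3 → 09:13 UTC (Apr 20).
Brisbane is UTC+10:00, so local arrival = 09:13 + 10:00 = 19:13 on Apr 20.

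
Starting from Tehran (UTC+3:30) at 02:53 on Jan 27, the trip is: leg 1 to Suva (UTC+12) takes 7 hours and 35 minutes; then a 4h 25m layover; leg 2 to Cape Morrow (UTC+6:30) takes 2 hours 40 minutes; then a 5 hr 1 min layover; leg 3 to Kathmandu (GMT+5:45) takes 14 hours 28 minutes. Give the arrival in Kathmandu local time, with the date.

15:17 on January 28

Convert departure to UTC: 02:53 − 3:30 = 23:23 UTC on Jan 26.
Add 7 hours and 35 minutes leg 1 → 06:58 UTC (Jan 27).
Add 4 hours and 25 minutes layover in Suva → 11:23 UTC.
Add 2 hours and 40 minutes leg 2 → 14:03 UTC.
Add 5 hours and 1 minute layover in Cape Morrow → 19:04 UTC.
Add 14 hours 28 minutes leg 3 → 09:32 UTC (Jan 28).
Kathmandu is UTC+5:45, so local arrival = 09:32 + 5:45 = 15:17 on Jan 28.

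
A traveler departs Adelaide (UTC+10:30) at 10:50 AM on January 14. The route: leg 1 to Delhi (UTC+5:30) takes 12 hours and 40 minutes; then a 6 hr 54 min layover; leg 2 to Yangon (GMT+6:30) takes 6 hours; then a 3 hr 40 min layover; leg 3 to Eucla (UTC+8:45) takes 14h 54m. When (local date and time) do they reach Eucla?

5:13 AM on January 16

Convert departure to UTC: 10:50 AM − 10:30 = 12:20 AM UTC on Jan 14.
Add 12 hours and 40 minutes leg 1 → 1:00 PM UTC.
Add 6 hours 54 minutes layover in Delhi → 7:54 PM UTC.
Add 6 hours leg 2 → 1:54 AM UTC (Jan 15).
Add 3 hours 40 minutes layover in Yangon → 5:34 AM UTC.
Add 14 hours 54 minutes leg 3 → 8:28 PM UTC.
Eucla is UTC+8:45, so local arrival = 8:28 PM + 8:45 = 5:13 AM on Jan 16.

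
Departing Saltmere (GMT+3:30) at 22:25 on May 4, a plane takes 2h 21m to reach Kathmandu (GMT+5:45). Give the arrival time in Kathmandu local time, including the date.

03:01 on May 5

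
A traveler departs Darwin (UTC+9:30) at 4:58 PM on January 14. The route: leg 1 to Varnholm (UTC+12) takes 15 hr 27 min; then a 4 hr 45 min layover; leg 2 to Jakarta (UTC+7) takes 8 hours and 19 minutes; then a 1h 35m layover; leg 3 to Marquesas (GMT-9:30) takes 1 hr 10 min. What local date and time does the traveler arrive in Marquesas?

Convert departure to UTC: 4:58 PM − 9:30 = 7:28 AM UTC on Jan 14.
Add 15 hours and 27 minutes leg 1 → 10:55 PM UTC.
Add 4 hours 45 minutes layover in Varnholm → 3:40 AM UTC (Jan 15).
Add 8 hours 19 minutes leg 2 → 11:59 AM UTC.
Add 1 hour and 35 minutes layover in Jakarta → 1:34 PM UTC.
Add 1 hour 10 minutes leg 3 → 2:44 PM UTC.
Marquesas is UTC−9:30, so local arrival = 2:44 PM − 9:30 = 5:14 AM on Jan 15.

5:14 AM on January 15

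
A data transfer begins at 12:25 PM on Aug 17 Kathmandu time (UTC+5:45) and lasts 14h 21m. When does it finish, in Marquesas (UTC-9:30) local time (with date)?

11:31 AM on August 17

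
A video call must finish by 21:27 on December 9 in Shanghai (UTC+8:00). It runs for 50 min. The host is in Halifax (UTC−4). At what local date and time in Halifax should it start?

Target end time in UTC: 21:27 − 8:00 = 13:27 on Dec 9.
Subtract 50 minutes → start 12:37 UTC on Dec 9.
Halifax is UTC−4:00: 12:37 − 4:00 = 08:37 on Dec 9.

08:37 on December 9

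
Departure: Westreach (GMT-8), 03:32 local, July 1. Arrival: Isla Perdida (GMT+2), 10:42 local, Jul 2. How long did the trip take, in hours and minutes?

21 hours 10 minutes

Departure in UTC: 03:32 + 8:00 = 11:32 on Jul 1.
Arrival in UTC: 10:42 − 2:00 = 08:42 on Jul 2.
Elapsed = 08:42 − 11:32 (+1 day) = 21 hours 10 minutes.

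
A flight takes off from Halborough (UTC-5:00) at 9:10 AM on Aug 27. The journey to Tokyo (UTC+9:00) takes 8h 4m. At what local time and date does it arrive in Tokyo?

Tokyo is 14:00 ahead of Halborough.
After 8 hours and 4 minutes it is 5:14 PM in Halborough.
Shift by the zone difference: 5:14 PM + 14:00 = 7:14 AM on Aug 28 in Tokyo.

7:14 AM on August 28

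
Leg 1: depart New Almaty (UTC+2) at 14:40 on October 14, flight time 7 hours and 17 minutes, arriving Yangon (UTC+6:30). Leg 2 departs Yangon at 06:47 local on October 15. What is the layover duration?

Convert departure to UTC: 14:40 − 2:00 = 12:40 UTC on Oct 14.
Add 7 hours and 17 minutes flight time → 19:57 UTC.
Yangon is UTC+6:30, so local arrival = 19:57 + 6:30 = 02:27 on Oct 15.
Layover = 06:47 − 02:27 = 4 hours 20 minutes.

4 hours 20 minutes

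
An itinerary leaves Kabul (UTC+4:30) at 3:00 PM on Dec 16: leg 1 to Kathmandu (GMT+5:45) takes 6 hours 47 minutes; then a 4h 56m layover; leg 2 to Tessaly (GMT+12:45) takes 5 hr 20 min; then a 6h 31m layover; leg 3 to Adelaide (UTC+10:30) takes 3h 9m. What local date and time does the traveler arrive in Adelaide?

Convert departure to UTC: 3:00 PM − 4:30 = 10:30 AM UTC on Dec 16.
Add 6 hours and 47 minutes leg 1 → 5:17 PM UTC.
Add 4 hours 56 minutes layover in Kathmandu → 10:13 PM UTC.
Add 5 hours 20 minutes leg 2 → 3:33 AM UTC (Dec 17).
Add 6 hours 31 minutes layover in Tessaly → 10:04 AM UTC.
Add 3 hours and 9 minutes leg 3 → 1:13 PM UTC.
Adelaide is UTC+10:30, so local arrival = 1:13 PM + 10:30 = 11:43 PM on Dec 17.

11:43 PM on December 17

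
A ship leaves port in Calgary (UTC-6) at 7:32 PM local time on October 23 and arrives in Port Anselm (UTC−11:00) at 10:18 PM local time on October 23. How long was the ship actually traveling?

7 hours 46 minutes

Departure in UTC: 7:32 PM + 6:00 = 1:32 AM on Oct 24.
Arrival in UTC: 10:18 PM + 11:00 = 9:18 AM on Oct 24.
Elapsed = 9:18 AM − 1:32 AM = 7 hours 46 minutes.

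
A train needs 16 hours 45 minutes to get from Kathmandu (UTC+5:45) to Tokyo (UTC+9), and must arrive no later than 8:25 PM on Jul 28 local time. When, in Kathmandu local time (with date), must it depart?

Target arrival in UTC: 8:25 PM − 9:00 = 11:25 AM on Jul 28.
Subtract 16 hours and 45 minutes → departure 6:40 PM UTC on Jul 27.
Kathmandu is UTC+5:45: 6:40 PM + 5:45 = 12:25 AM on Jul 28.

12:25 AM on July 28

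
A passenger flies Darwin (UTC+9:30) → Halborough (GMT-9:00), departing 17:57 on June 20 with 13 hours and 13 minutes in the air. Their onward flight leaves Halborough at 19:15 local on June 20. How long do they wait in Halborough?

6 hours 35 minutes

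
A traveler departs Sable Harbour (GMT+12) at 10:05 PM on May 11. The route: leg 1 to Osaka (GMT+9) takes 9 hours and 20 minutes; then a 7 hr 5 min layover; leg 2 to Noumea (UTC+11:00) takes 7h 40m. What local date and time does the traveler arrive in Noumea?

9:10 PM on May 12

Convert departure to UTC: 10:05 PM − 12:00 = 10:05 AM UTC on May 11.
Add 9 hours and 20 minutes leg 1 → 7:25 PM UTC.
Add 7 hours 5 minutes layover in Osaka → 2:30 AM UTC (May 12).
Add 7 hours and 40 minutes leg 2 → 10:10 AM UTC.
Noumea is UTC+11:00, so local arrival = 10:10 AM + 11:00 = 9:10 PM on May 12.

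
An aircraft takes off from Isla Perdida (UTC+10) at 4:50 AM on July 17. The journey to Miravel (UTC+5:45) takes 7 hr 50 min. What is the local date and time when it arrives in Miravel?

Convert departure to UTC: 4:50 AM − 10:00 = 6:50 PM UTC on Jul 16.
Add 7 hours 50 minutes travel time → 2:40 AM UTC (Jul 17).
Miravel is UTC+5:45, so local arrival = 2:40 AM + 5:45 = 8:25 AM on Jul 17.

8:25 AM on Jul 17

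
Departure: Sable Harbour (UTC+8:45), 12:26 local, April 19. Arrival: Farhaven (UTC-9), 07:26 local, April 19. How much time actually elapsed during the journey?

Departure in UTC: 12:26 − 8:45 = 03:41 on Apr 19.
Arrival in UTC: 07:26 + 9:00 = 16:26 on Apr 19.
Elapsed = 16:26 − 03:41 = 12 hours 45 minutes.

12 hours 45 minutes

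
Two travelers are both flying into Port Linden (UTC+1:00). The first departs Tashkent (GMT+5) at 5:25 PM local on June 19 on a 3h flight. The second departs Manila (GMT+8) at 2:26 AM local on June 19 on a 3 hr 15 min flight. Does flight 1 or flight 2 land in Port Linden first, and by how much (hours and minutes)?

the second, by 17 hours 44 minutes

Flight 1 in UTC: 5:25 PM − 5:00 = 12:25 PM on Jun 19.
+3 hours → arrive 3:25 PM UTC on Jun 19.
Flight 2 in UTC: 2:26 AM − 8:00 = 6:26 PM on Jun 18.
+3 hours and 15 minutes → arrive 9:41 PM UTC on Jun 18.
Flight 2 lands earlier by 17 hours 44 minutes.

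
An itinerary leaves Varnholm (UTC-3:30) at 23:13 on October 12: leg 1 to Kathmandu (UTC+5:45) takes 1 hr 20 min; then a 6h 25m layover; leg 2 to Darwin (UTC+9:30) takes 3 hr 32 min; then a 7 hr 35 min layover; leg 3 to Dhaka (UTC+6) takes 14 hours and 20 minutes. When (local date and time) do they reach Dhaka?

17:55 on Oct 14

Convert departure to UTC: 23:13 + 3:30 = 02:43 UTC on Oct 13.
Add 1 hour 20 minutes leg 1 → 04:03 UTC.
Add 6 hours and 25 minutes layover in Kathmandu → 10:28 UTC.
Add 3 hours 32 minutes leg 2 → 14:00 UTC.
Add 7 hours and 35 minutes layover in Darwin → 21:35 UTC.
Add 14 hours 20 minutes leg 3 → 11:55 UTC (Oct 14).
Dhaka is UTC+6:00, so local arrival = 11:55 + 6:00 = 17:55 on Oct 14.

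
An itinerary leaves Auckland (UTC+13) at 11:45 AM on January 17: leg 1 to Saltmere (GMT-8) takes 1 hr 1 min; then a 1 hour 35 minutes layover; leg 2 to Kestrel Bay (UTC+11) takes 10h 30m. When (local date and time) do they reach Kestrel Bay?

Convert departure to UTC: 11:45 AM − 13:00 = 10:45 PM UTC on Jan 16.
Add 1 hour 1 minute leg 1 → 11:46 PM UTC.
Add 1 hour 35 minutes layover in Saltmere → 1:21 AM UTC (Jan 17).
Add 10 hours 30 minutes leg 2 → 11:51 AM UTC.
Kestrel Bay is UTC+11:00, so local arrival = 11:51 AM + 11:00 = 10:51 PM on Jan 17.

10:51 PM on Jan 17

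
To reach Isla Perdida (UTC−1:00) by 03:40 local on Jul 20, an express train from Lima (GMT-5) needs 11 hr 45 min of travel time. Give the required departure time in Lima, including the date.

11:55 on July 19

Target arrival in UTC: 03:40 + 1:00 = 04:40 on Jul 20.
Subtract 11 hours 45 minutes → departure 16:55 UTC on Jul 19.
Lima is UTC−5:00: 16:55 − 5:00 = 11:55 on Jul 19.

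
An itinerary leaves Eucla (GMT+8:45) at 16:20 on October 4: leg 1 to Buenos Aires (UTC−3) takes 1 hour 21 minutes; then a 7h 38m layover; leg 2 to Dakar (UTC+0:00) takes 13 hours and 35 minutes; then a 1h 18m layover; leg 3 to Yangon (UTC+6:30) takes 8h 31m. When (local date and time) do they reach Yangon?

22:28 on October 5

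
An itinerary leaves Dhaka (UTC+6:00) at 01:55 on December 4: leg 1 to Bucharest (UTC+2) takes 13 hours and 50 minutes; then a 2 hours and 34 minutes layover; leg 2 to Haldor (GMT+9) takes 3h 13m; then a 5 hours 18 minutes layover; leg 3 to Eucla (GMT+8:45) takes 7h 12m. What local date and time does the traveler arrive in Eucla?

Convert departure to UTC: 01:55 − 6:00 = 19:55 UTC on Dec 3.
Add 13 hours and 50 minutes leg 1 → 09:45 UTC (Dec 4).
Add 2 hours and 34 minutes layover in Bucharest → 12:19 UTC.
Add 3 hours and 13 minutes leg 2 → 15:32 UTC.
Add 5 hours 18 minutes layover in Haldor → 20:50 UTC.
Add 7 hours 12 minutes leg 3 → 04:02 UTC (Dec 5).
Eucla is UTC+8:45, so local arrival = 04:02 + 8:45 = 12:47 on Dec 5.

12:47 on Dec 5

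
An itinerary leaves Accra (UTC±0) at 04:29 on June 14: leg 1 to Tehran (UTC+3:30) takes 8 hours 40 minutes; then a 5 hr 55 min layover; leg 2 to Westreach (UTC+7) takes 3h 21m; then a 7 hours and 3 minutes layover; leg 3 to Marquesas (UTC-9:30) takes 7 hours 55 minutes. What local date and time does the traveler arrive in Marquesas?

Accra is at UTC+0, so departure is already 04:29 UTC on Jun 14.
Add 8 hours 40 minutes leg 1 → 13:09 UTC.
Add 5 hours and 55 minutes layover in Tehran → 19:04 UTC.
Add 3 hours and 21 minutes leg 2 → 22:25 UTC.
Add 7 hours 3 minutes layover in Westreach → 05:28 UTC (Jun 15).
Add 7 hours 55 minutes leg 3 → 13:23 UTC.
Marquesas is UTC−9:30, so local arrival = 13:23 − 9:30 = 03:53 on Jun 15.

03:53 on Jun 15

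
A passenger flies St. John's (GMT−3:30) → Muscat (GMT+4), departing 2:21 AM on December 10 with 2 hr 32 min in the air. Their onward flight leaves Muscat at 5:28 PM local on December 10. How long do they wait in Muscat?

Convert departure to UTC: 2:21 AM + 3:30 = 5:51 AM UTC on Dec 10.
Add 2 hours 32 minutes flight time → 8:23 AM UTC.
Muscat is UTC+4:00, so local arrival = 8:23 AM + 4:00 = 12:23 PM on Dec 10.
Layover = 5:28 PM − 12:23 PM = 5 hours 5 minutes.

5 hours 5 minutes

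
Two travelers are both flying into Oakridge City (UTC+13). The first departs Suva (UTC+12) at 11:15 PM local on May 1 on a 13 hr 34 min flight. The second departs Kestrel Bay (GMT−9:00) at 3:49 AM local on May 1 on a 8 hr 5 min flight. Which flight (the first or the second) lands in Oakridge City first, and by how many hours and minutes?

Flight 1 in UTC: 11:15 PM − 12:00 = 11:15 AM on May 1.
+13 hours 34 minutes → arrive 12:49 AM UTC on May 2.
Flight 2 in UTC: 3:49 AM + 9:00 = 12:49 PM on May 1.
+8 hours 5 minutes → arrive 8:54 PM UTC on May 1.
Flight 2 lands earlier by 3 hours 55 minutes.

the second, by 3 hours 55 minutes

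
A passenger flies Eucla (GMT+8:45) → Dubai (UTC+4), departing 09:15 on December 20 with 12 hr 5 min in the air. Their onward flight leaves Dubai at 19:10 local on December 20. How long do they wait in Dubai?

Convert departure to UTC: 09:15 − 8:45 = 00:30 UTC on Dec 20.
Add 12 hours 5 minutes flight time → 12:35 UTC.
Dubai is UTC+4:00, so local arrival = 12:35 + 4:00 = 16:35 on Dec 20.
Layover = 19:10 − 16:35 = 2 hours 35 minutes.

2 hours 35 minutes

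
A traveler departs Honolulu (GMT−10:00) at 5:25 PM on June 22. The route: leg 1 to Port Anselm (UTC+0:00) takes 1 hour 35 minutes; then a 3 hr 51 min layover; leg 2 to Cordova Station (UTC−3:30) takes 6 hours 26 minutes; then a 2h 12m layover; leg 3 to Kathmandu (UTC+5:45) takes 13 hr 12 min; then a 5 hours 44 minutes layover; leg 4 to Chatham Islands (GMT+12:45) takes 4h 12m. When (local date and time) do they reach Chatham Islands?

5:22 AM on June 25

Convert departure to UTC: 5:25 PM + 10:00 = 3:25 AM UTC on Jun 23.
Add 1 hour 35 minutes leg 1 → 5:00 AM UTC.
Add 3 hours 51 minutes layover in Port Anselm → 8:51 AM UTC.
Add 6 hours and 26 minutes leg 2 → 3:17 PM UTC.
Add 2 hours and 12 minutes layover in Cordova Station → 5:29 PM UTC.
Add 13 hours 12 minutes leg 3 → 6:41 AM UTC (Jun 24).
Add 5 hours and 44 minutes layover in Kathmandu → 12:25 PM UTC.
Add 4 hours 12 minutes leg 4 → 4:37 PM UTC.
Chatham Islands is UTC+12:45, so local arrival = 4:37 PM + 12:45 = 5:22 AM on Jun 25.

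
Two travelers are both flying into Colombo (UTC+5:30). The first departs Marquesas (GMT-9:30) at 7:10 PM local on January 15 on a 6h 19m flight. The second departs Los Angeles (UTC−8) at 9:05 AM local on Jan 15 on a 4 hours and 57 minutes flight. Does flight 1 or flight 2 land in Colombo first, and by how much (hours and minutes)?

Flight 1 in UTC: 7:10 PM + 9:30 = 4:40 AM on Jan 16.
+6 hours 19 minutes → arrive 10:59 AM UTC on Jan 16.
Flight 2 in UTC: 9:05 AM + 8:00 = 5:05 PM on Jan 15.
+4 hours 57 minutes → arrive 10:02 PM UTC on Jan 15.
Flight 2 lands earlier by 12 hours 57 minutes.

the second, by 12 hours 57 minutes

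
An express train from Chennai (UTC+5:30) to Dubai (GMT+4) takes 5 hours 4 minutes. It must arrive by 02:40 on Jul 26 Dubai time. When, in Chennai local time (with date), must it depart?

23:06 on July 25

Target arrival in UTC: 02:40 − 4:00 = 22:40 on Jul 25.
Subtract 5 hours 4 minutes → departure 17:36 UTC on Jul 25.
Chennai is UTC+5:30: 17:36 + 5:30 = 23:06 on Jul 25.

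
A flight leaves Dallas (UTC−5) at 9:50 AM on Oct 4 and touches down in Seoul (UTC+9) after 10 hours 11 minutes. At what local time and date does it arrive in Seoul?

Convert departure to UTC: 9:50 AM + 5:00 = 2:50 PM UTC on Oct 4.
Add 10 hours 11 minutes travel time → 1:01 AM UTC (Oct 5).
Seoul is UTC+9:00, so local arrival = 1:01 AM + 9:00 = 10:01 AM on Oct 5.

10:01 AM on October 5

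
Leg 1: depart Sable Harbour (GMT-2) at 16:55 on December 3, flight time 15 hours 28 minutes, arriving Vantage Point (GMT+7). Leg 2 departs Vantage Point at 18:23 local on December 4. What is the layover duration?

Convert departure to UTC: 16:55 + 2:00 = 18:55 UTC on Dec 3.
Add 15 hours and 28 minutes flight time → 10:23 UTC (Dec 4).
Vantage Point is UTC+7:00, so local arrival = 10:23 + 7:00 = 17:23 on Dec 4.
Layover = 18:23 − 17:23 = 1 hour.

1 hour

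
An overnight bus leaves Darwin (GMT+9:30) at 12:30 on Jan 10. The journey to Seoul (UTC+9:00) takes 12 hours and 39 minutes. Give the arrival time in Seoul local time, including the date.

00:39 on January 11

Convert departure to UTC: 12:30 − 9:30 = 03:00 UTC on Jan 10.
Add 12 hours and 39 minutes travel time → 15:39 UTC.
Seoul is UTC+9:00, so local arrival = 15:39 + 9:00 = 00:39 on Jan 11.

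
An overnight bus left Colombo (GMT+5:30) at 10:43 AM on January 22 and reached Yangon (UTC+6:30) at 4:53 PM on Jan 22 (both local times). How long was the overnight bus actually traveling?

5 hours 10 minutes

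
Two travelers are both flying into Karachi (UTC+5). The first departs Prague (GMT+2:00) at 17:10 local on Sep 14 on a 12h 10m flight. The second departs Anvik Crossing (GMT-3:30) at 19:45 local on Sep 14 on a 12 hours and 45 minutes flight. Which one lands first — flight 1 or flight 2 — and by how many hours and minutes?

Flight 1 in UTC: 17:10 − 2:00 = 15:10 on Sep 14.
+12 hours and 10 minutes → arrive 03:20 UTC on Sep 15.
Flight 2 in UTC: 19:45 + 3:30 = 23:15 on Sep 14.
+12 hours 45 minutes → arrive 12:00 UTC on Sep 15.
Flight 1 lands earlier by 8 hours 40 minutes.

the first, by 8 hours 40 minutes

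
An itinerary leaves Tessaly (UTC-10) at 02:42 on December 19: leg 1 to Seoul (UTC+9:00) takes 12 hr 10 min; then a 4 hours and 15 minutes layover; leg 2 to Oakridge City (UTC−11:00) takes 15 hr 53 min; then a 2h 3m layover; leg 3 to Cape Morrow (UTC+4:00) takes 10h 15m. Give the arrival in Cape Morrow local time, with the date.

Convert departure to UTC: 02:42 + 10:00 = 12:42 UTC on Dec 19.
Add 12 hours 10 minutes leg 1 → 00:52 UTC (Dec 20).
Add 4 hours and 15 minutes layover in Seoul → 05:07 UTC.
Add 15 hours 53 minutes leg 2 → 21:00 UTC.
Add 2 hours 3 minutes layover in Oakridge City → 23:03 UTC.
Add 10 hours 15 minutes leg 3 → 09:18 UTC (Dec 21).
Cape Morrow is UTC+4:00, so local arrival = 09:18 + 4:00 = 13:18 on Dec 21.

13:18 on Dec 21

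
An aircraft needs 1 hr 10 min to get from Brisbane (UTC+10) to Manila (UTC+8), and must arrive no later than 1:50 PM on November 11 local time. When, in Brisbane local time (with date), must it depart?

Target arrival in UTC: 1:50 PM − 8:00 = 5:50 AM on Nov 11.
Subtract 1 hour and 10 minutes → departure 4:40 AM UTC on Nov 11.
Brisbane is UTC+10:00: 4:40 AM + 10:00 = 2:40 PM on Nov 11.

2:40 PM on November 11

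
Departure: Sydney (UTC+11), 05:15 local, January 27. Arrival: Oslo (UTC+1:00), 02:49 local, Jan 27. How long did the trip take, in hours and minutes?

7 hours 34 minutes

Departure in UTC: 05:15 − 11:00 = 18:15 on Jan 26.
Arrival in UTC: 02:49 − 1:00 = 01:49 on Jan 27.
Elapsed = 01:49 − 18:15 (+1 day) = 7 hours 34 minutes.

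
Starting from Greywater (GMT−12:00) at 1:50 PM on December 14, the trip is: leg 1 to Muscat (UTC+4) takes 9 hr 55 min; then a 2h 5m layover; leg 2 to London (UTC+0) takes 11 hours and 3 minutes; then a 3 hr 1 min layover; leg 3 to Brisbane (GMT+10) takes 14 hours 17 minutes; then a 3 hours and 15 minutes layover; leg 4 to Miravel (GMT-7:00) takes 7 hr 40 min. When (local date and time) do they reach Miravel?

10:06 PM on December 16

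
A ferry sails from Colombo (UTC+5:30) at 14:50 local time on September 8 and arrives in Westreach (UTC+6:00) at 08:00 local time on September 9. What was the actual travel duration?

16 hours 40 minutes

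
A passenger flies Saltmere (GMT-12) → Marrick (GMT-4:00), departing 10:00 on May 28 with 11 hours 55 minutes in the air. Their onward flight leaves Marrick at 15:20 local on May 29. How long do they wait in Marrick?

9 hours 25 minutes

Convert departure to UTC: 10:00 + 12:00 = 22:00 UTC on May 28.
Add 11 hours and 55 minutes flight time → 09:55 UTC (May 29).
Marrick is UTC−4:00, so local arrival = 09:55 − 4:00 = 05:55 on May 29.
Layover = 15:20 − 05:55 = 9 hours 25 minutes.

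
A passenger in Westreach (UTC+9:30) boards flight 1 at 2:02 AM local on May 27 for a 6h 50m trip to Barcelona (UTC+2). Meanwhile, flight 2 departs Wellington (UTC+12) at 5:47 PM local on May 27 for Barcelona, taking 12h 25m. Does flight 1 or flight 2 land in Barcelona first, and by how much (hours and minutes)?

the first, by 18 hours 50 minutes

Flight 1 in UTC: 2:02 AM − 9:30 = 4:32 PM on May 26.
+6 hours 50 minutes → arrive 11:22 PM UTC on May 26.
Flight 2 in UTC: 5:47 PM − 12:00 = 5:47 AM on May 27.
+12 hours 25 minutes → arrive 6:12 PM UTC on May 27.
Flight 1 lands earlier by 18 hours 50 minutes.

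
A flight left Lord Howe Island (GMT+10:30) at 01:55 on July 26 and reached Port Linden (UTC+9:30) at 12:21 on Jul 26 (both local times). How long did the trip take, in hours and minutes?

11 hours 26 minutes

Departure in UTC: 01:55 − 10:30 = 15:25 on Jul 25.
Arrival in UTC: 12:21 − 9:30 = 02:51 on Jul 26.
Elapsed = 02:51 − 15:25 (+1 day) = 11 hours 26 minutes.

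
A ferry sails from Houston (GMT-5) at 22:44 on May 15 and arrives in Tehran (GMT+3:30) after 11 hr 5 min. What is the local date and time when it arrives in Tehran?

18:19 on May 16

Tehran is 8:30 ahead of Houston.
After 11 hours and 5 minutes it is 09:49 (May 16) in Houston.
Shift by the zone difference: 09:49 + 8:30 = 18:19 on May 16 in Tehran.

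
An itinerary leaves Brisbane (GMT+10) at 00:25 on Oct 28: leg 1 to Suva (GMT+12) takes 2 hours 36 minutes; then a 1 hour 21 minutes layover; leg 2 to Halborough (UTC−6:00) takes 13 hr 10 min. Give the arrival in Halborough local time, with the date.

01:32 on Oct 28

Convert departure to UTC: 00:25 − 10:00 = 14:25 UTC on Oct 27.
Add 2 hours 36 minutes leg 1 → 17:01 UTC.
Add 1 hour and 21 minutes layover in Suva → 18:22 UTC.
Add 13 hours 10 minutes leg 2 → 07:32 UTC (Oct 28).
Halborough is UTC−6:00, so local arrival = 07:32 − 6:00 = 01:32 on Oct 28.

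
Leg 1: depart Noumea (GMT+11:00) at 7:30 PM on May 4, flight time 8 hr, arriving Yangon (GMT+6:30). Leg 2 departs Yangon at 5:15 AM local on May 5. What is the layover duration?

6 hours 15 minutes

Convert departure to UTC: 7:30 PM − 11:00 = 8:30 AM UTC on May 4.
Add 8 hours flight time → 4:30 PM UTC.
Yangon is UTC+6:30, so local arrival = 4:30 PM + 6:30 = 11:00 PM on May 4.
Layover = 5:15 AM − 11:00 PM (+1 day) = 6 hours 15 minutes.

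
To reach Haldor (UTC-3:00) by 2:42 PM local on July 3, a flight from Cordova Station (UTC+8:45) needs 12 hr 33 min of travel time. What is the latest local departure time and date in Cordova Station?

1:54 PM on July 3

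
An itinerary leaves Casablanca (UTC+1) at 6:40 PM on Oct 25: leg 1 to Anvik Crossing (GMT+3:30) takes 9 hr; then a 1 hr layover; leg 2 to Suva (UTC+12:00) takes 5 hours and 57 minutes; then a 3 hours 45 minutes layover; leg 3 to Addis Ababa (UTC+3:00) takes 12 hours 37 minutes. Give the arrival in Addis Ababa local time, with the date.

4:59 AM on Oct 27

Convert departure to UTC: 6:40 PM − 1:00 = 5:40 PM UTC on Oct 25.
Add 9 hours leg 1 → 2:40 AM UTC (Oct 26).
Add 1 hour layover in Anvik Crossing → 3:40 AM UTC.
Add 5 hours and 57 minutes leg 2 → 9:37 AM UTC.
Add 3 hours and 45 minutes layover in Suva → 1:22 PM UTC.
Add 12 hours and 37 minutes leg 3 → 1:59 AM UTC (Oct 27).
Addis Ababa is UTC+3:00, so local arrival = 1:59 AM + 3:00 = 4:59 AM on Oct 27.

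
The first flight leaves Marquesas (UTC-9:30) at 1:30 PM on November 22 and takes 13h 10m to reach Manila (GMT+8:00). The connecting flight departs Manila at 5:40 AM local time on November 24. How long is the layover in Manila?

9 hours 30 minutes

Convert departure to UTC: 1:30 PM + 9:30 = 11:00 PM UTC on Nov 22.
Add 13 hours and 10 minutes flight time → 12:10 PM UTC (Nov 23).
Manila is UTC+8:00, so local arrival = 12:10 PM + 8:00 = 8:10 PM on Nov 23.
Layover = 5:40 AM − 8:10 PM (+1 day) = 9 hours 30 minutes.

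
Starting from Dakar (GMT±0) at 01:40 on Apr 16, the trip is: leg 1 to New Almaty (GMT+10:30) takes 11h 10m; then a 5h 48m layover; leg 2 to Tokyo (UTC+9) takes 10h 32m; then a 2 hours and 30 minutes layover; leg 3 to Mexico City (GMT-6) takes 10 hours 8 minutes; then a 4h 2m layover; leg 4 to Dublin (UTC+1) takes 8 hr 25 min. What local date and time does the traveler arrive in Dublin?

Dakar is at UTC+0, so departure is already 01:40 UTC on Apr 16.
Add 11 hours 10 minutes leg 1 → 12:50 UTC.
Add 5 hours and 48 minutes layover in New Almaty → 18:38 UTC.
Add 10 hours 32 minutes leg 2 → 05:10 UTC (Apr 17).
Add 2 hours and 30 minutes layover in Tokyo → 07:40 UTC.
Add 10 hours and 8 minutes leg 3 → 17:48 UTC.
Add 4 hours and 2 minutes layover in Mexico City → 21:50 UTC.
Add 8 hours and 25 minutes leg 4 → 06:15 UTC (Apr 18).
Dublin is UTC+1:00, so local arrival = 06:15 + 1:00 = 07:15 on Apr 18.

07:15 on Apr 18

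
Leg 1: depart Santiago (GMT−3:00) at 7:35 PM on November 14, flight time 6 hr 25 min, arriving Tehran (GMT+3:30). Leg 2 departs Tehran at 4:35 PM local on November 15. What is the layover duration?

Convert departure to UTC: 7:35 PM + 3:00 = 10:35 PM UTC on Nov 14.
Add 6 hours 25 minutes flight time → 5:00 AM UTC (Nov 15).
Tehran is UTC+3:30, so local arrival = 5:00 AM + 3:30 = 8:30 AM on Nov 15.
Layover = 4:35 PM − 8:30 AM = 8 hours 5 minutes.

8 hours 5 minutes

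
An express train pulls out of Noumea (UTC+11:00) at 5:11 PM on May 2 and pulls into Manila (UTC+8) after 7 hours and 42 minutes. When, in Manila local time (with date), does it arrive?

Convert departure to UTC: 5:11 PM − 11:00 = 6:11 AM UTC on May 2.
Add 7 hours and 42 minutes travel time → 1:53 PM UTC.
Manila is UTC+8:00, so local arrival = 1:53 PM + 8:00 = 9:53 PM on May 2.

9:53 PM on May 2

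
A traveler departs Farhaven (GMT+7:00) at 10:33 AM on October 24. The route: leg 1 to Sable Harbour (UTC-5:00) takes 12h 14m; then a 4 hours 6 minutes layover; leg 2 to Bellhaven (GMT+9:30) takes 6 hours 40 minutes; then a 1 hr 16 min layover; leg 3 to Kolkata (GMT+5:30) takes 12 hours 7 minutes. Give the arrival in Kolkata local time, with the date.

Convert departure to UTC: 10:33 AM − 7:00 = 3:33 AM UTC on Oct 24.
Add 12 hours 14 minutes leg 1 → 3:47 PM UTC.
Add 4 hours and 6 minutes layover in Sable Harbour → 7:53 PM UTC.
Add 6 hours 40 minutes leg 2 → 2:33 AM UTC (Oct 25).
Add 1 hour and 16 minutes layover in Bellhaven → 3:49 AM UTC.
Add 12 hours 7 minutes leg 3 → 3:56 PM UTC.
Kolkata is UTC+5:30, so local arrival = 3:56 PM + 5:30 = 9:26 PM on Oct 25.

9:26 PM on October 25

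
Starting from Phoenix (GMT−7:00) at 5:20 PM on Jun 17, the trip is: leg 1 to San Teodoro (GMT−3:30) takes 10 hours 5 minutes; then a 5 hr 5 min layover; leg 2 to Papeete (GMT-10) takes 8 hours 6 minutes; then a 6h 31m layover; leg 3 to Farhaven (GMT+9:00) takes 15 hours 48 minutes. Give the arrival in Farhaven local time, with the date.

Convert departure to UTC: 5:20 PM + 7:00 = 12:20 AM UTC on Jun 18.
Add 10 hours 5 minutes leg 1 → 10:25 AM UTC.
Add 5 hours 5 minutes layover in San Teodoro → 3:30 PM UTC.
Add 8 hours and 6 minutes leg 2 → 11:36 PM UTC.
Add 6 hours 31 minutes layover in Papeete → 6:07 AM UTC (Jun 19).
Add 15 hours and 48 minutes leg 3 → 9:55 PM UTC.
Farhaven is UTC+9:00, so local arrival = 9:55 PM + 9:00 = 6:55 AM on Jun 20.

6:55 AM on June 20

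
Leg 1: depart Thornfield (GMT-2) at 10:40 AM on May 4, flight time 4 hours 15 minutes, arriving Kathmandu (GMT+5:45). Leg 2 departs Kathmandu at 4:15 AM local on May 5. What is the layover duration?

5 hours 35 minutes

Convert departure to UTC: 10:40 AM + 2:00 = 12:40 PM UTC on May 4.
Add 4 hours and 15 minutes flight time → 4:55 PM UTC.
Kathmandu is UTC+5:45, so local arrival = 4:55 PM + 5:45 = 10:40 PM on May 4.
Layover = 4:15 AM − 10:40 PM (+1 day) = 5 hours 35 minutes.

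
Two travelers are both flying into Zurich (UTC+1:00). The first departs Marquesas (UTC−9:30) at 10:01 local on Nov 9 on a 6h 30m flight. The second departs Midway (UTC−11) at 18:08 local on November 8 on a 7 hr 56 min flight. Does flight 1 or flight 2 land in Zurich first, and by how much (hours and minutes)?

Flight 1 in UTC: 10:01 + 9:30 = 19:31 on Nov 9.
+6 hours 30 minutes → arrive 02:01 UTC on Nov 10.
Flight 2 in UTC: 18:08 + 11:00 = 05:08 on Nov 9.
+7 hours 56 minutes → arrive 13:04 UTC on Nov 9.
Flight 2 lands earlier by 12 hours 57 minutes.

the second, by 12 hours 57 minutes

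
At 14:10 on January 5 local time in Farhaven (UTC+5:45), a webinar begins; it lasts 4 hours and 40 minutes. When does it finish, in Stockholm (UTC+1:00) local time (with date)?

14:05 on January 5

Stockholm is 4:45 behind Farhaven.
After 4 hours 40 minutes it is 18:50 in Farhaven.
Shift by the zone difference: 18:50 − 4:45 = 14:05 on Jan 5 in Stockholm.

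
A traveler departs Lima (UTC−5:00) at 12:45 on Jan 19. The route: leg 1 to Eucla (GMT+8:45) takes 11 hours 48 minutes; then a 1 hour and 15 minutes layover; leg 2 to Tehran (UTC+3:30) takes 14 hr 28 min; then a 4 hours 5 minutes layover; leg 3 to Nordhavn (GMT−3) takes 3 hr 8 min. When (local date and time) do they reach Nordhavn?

Convert departure to UTC: 12:45 + 5:00 = 17:45 UTC on Jan 19.
Add 11 hours 48 minutes leg 1 → 05:33 UTC (Jan 20).
Add 1 hour and 15 minutes layover in Eucla → 06:48 UTC.
Add 14 hours and 28 minutes leg 2 → 21:16 UTC.
Add 4 hours and 5 minutes layover in Tehran → 01:21 UTC (Jan 21).
Add 3 hours and 8 minutes leg 3 → 04:29 UTC.
Nordhavn is UTC−3:00, so local arrival = 04:29 − 3:00 = 01:29 on Jan 21.

01:29 on Jan 21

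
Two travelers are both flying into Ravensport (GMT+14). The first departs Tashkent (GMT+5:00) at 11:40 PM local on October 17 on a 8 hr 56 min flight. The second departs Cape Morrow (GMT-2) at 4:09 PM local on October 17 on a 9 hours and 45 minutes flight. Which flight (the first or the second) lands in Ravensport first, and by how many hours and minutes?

Flight 1 in UTC: 11:40 PM − 5:00 = 6:40 PM on Oct 17.
+8 hours and 56 minutes → arrive 3:36 AM UTC on Oct 18.
Flight 2 in UTC: 4:09 PM + 2:00 = 6:09 PM on Oct 17.
+9 hours and 45 minutes → arrive 3:54 AM UTC on Oct 18.
Flight 1 lands earlier by 18 minutes.

the first, by 18 minutes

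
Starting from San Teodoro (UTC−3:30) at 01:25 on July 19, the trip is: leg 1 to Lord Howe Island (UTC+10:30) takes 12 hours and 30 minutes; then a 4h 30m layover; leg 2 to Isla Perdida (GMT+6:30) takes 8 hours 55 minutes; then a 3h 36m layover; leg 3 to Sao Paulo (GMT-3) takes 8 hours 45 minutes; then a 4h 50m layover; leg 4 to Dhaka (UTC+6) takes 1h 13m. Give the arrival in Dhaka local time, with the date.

07:14 on Jul 21

Convert departure to UTC: 01:25 + 3:30 = 04:55 UTC on Jul 19.
Add 12 hours 30 minutes leg 1 → 17:25 UTC.
Add 4 hours and 30 minutes layover in Lord Howe Island → 21:55 UTC.
Add 8 hours and 55 minutes leg 2 → 06:50 UTC (Jul 20).
Add 3 hours 36 minutes layover in Isla Perdida → 10:26 UTC.
Add 8 hours 45 minutes leg 3 → 19:11 UTC.
Add 4 hours and 50 minutes layover in Sao Paulo → 00:01 UTC (Jul 21).
Add 1 hour and 13 minutes leg 4 → 01:14 UTC.
Dhaka is UTC+6:00, so local arrival = 01:14 + 6:00 = 07:14 on Jul 21.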